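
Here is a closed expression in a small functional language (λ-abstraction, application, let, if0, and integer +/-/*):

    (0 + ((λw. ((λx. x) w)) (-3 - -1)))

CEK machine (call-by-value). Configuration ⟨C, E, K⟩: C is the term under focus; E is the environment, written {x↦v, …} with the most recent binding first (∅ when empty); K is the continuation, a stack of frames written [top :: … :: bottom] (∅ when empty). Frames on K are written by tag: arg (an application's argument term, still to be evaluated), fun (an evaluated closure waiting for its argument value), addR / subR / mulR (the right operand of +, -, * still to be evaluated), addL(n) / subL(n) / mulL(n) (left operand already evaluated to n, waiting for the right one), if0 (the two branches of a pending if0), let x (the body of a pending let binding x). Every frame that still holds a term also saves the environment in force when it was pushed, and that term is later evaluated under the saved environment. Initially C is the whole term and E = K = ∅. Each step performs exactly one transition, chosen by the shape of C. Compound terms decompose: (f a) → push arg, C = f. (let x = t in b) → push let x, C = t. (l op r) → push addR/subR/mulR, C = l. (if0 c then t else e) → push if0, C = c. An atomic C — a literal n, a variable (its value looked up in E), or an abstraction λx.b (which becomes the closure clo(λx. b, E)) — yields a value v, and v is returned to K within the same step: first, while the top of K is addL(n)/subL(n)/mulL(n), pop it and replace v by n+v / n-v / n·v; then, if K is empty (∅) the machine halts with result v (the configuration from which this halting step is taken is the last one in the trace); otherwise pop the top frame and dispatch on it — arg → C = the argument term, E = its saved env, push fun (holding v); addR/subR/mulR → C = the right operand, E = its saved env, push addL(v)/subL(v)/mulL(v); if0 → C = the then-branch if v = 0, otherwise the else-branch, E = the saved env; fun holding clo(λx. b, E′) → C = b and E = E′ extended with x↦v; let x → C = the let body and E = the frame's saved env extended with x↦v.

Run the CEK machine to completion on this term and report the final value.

Answer: -2

Machine steps:
0. <C=(0 + ((λw. ((λx. x) w)) (-3 - -1))), E=∅, K=∅>
1. <C=0, E=∅, K=[addR]>
2. <C=((λw. ((λx. x) w)) (-3 - -1)), E=∅, K=[addL(0)]>
3. <C=(λw. ((λx. x) w)), E=∅, K=[arg :: addL(0)]>
4. <C=(-3 - -1), E=∅, K=[fun :: addL(0)]>
5. <C=-3, E=∅, K=[subR :: fun :: addL(0)]>
6. <C=-1, E=∅, K=[subL(-3) :: fun :: addL(0)]>
7. <C=((λx. x) w), E={w↦-2}, K=[addL(0)]>
8. <C=(λx. x), E={w↦-2}, K=[arg :: addL(0)]>
9. <C=w, E={w↦-2}, K=[fun :: addL(0)]>
10. <C=x, E={x↦-2, w↦-2}, K=[addL(0)]>
→ final value -2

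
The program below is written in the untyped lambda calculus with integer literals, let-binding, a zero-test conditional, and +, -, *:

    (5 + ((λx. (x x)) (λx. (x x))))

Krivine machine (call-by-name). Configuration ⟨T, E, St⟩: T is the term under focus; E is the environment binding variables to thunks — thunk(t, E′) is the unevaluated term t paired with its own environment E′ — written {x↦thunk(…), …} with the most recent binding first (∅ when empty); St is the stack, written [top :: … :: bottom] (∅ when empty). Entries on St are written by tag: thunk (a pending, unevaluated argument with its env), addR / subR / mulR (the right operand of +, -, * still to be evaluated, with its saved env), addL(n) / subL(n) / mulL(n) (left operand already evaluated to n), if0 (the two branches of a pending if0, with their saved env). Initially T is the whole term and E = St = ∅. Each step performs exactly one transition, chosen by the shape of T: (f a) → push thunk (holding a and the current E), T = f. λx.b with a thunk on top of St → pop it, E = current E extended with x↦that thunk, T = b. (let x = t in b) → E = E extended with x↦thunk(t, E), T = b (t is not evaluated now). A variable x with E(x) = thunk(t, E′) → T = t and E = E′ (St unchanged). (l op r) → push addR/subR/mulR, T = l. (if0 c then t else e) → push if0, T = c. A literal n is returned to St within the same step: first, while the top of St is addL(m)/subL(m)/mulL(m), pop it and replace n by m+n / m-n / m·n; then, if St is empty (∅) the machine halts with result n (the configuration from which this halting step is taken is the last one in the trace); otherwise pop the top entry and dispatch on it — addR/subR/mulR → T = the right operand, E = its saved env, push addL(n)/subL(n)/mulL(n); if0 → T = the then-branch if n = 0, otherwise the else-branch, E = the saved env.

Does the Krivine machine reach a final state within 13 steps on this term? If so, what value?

step 0: ⟨T=(5 + ((λx. (x x)) (λx. (x x)))); E=∅; St=∅⟩
step 1: ⟨T=5; E=∅; St=[addR]⟩
step 2: ⟨T=((λx. (x x)) (λx. (x x))); E=∅; St=[addL(5)]⟩
step 3: ⟨T=(λx. (x x)); E=∅; St=[thunk :: addL(5)]⟩
step 4: ⟨T=(x x); E={x↦thunk((λx. (x x)), ∅)}; St=[addL(5)]⟩
step 5: ⟨T=x; E={x↦thunk((λx. (x x)), ∅)}; St=[thunk :: addL(5)]⟩
step 6: ⟨T=(λx. (x x)); E=∅; St=[thunk :: addL(5)]⟩
step 7: ⟨T=(x x); E={x↦thunk(x, {x↦thunk((λx. (x x)), ∅)})}; St=[addL(5)]⟩
step 8: ⟨T=x; E={x↦thunk(x, {x↦thunk((λx. (x x)), ∅)})}; St=[thunk :: addL(5)]⟩
step 9: ⟨T=x; E={x↦thunk((λx. (x x)), ∅)}; St=[thunk :: addL(5)]⟩
step 10: ⟨T=(λx. (x x)); E=∅; St=[thunk :: addL(5)]⟩
step 11: ⟨T=(x x); E={x↦thunk(x, {x↦thunk(x, {x↦thunk((λx. (x x)), ∅)})})}; St=[addL(5)]⟩
step 12: ⟨T=x; E={x↦thunk(x, {x↦thunk(x, {x↦thunk((λx. (x x)), ∅)})})}; St=[thunk :: addL(5)]⟩
step 13: ⟨T=x; E={x↦thunk(x, {x↦thunk((λx. (x x)), ∅)})}; St=[thunk :: addL(5)]⟩
→ 13 transitions taken and the configuration is still not final: no result within 13 steps

Answer: DIVERGES (no final state within 13 steps)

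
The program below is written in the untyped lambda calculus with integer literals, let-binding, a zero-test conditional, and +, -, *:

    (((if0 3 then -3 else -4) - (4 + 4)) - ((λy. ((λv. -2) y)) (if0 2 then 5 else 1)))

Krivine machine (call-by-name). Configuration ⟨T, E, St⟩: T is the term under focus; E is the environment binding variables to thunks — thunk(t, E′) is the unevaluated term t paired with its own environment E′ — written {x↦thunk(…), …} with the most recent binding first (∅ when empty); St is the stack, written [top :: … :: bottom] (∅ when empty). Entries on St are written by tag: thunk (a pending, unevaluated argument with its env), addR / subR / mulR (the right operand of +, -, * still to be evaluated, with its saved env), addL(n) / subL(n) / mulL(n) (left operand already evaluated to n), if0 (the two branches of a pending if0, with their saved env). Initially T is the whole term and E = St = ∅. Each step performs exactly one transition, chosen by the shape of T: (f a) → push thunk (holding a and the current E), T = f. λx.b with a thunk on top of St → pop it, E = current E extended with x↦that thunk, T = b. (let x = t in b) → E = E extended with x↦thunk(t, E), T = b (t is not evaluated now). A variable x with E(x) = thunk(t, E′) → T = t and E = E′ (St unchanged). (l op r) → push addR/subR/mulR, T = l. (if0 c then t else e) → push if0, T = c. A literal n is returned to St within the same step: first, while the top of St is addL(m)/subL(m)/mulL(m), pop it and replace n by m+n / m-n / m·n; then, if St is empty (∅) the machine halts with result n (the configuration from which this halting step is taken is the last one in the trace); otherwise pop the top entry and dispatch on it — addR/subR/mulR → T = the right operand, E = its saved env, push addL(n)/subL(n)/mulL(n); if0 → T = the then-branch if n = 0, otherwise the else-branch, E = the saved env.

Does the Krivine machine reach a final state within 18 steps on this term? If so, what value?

t=0: ⟨T=(((if0 3 then -3 else -4) - (4 + 4)) - ((λy. ((λv. -2) y)) (if0 2 then 5 else 1))); E=∅; St=∅⟩
t=1: ⟨T=((if0 3 then -3 else -4) - (4 + 4)); E=∅; St=[subR]⟩
t=2: ⟨T=(if0 3 then -3 else -4); E=∅; St=[subR :: subR]⟩
t=3: ⟨T=3; E=∅; St=[if0 :: subR :: subR]⟩
t=4: ⟨T=-4; E=∅; St=[subR :: subR]⟩
t=5: ⟨T=(4 + 4); E=∅; St=[subL(-4) :: subR]⟩
t=6: ⟨T=4; E=∅; St=[addR :: subL(-4) :: subR]⟩
t=7: ⟨T=4; E=∅; St=[addL(4) :: subL(-4) :: subR]⟩
t=8: ⟨T=((λy. ((λv. -2) y)) (if0 2 then 5 else 1)); E=∅; St=[subL(-12)]⟩
t=9: ⟨T=(λy. ((λv. -2) y)); E=∅; St=[thunk :: subL(-12)]⟩
t=10: ⟨T=((λv. -2) y); E={y↦thunk((if0 2 then 5 else 1), ∅)}; St=[subL(-12)]⟩
t=11: ⟨T=(λv. -2); E={y↦thunk((if0 2 then 5 else 1), ∅)}; St=[thunk :: subL(-12)]⟩
t=12: ⟨T=-2; E={v↦thunk(y, {y↦thunk((if0 2 then 5 else 1), ∅)}), y↦thunk((if0 2 then 5 else 1), ∅)}; St=[subL(-12)]⟩
→ final value -10

Answer: -10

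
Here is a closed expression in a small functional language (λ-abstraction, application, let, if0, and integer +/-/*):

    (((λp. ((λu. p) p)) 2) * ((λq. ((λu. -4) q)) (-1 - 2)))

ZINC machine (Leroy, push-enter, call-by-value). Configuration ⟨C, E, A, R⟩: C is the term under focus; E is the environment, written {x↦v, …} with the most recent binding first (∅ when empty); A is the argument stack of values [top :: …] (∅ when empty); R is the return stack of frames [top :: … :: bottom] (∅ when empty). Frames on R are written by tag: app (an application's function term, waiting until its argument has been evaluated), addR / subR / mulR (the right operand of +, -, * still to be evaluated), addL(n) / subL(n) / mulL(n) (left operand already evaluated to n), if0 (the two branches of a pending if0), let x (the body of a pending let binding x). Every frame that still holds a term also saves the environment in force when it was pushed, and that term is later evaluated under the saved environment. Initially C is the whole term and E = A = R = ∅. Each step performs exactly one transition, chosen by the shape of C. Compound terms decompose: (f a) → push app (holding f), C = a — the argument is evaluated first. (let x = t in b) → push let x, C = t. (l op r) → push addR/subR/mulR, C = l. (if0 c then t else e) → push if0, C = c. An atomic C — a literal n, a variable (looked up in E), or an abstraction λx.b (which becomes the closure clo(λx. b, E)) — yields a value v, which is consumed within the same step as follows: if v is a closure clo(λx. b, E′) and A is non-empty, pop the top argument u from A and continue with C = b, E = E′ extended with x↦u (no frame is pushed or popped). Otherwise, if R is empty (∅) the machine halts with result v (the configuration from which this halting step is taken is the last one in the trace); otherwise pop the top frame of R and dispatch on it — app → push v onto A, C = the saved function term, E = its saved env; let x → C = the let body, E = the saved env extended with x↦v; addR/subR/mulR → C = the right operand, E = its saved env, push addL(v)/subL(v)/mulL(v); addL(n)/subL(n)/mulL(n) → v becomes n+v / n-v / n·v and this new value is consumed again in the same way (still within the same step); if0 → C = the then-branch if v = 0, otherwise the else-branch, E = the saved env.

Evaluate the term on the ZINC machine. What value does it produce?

step 0: <C=(((λp. ((λu. p) p)) 2) * ((λq. ((λu. -4) q)) (-1 - 2))), E=∅, A=∅, R=∅>
step 1: <C=((λp. ((λu. p) p)) 2), E=∅, A=∅, R=[mulR]>
step 2: <C=2, E=∅, A=∅, R=[app :: mulR]>
step 3: <C=(λp. ((λu. p) p)), E=∅, A=[2], R=[mulR]>
step 4: <C=((λu. p) p), E={p↦2}, A=∅, R=[mulR]>
step 5: <C=p, E={p↦2}, A=∅, R=[app :: mulR]>
step 6: <C=(λu. p), E={p↦2}, A=[2], R=[mulR]>
step 7: <C=p, E={u↦2, p↦2}, A=∅, R=[mulR]>
step 8: <C=((λq. ((λu. -4) q)) (-1 - 2)), E=∅, A=∅, R=[mulL(2)]>
step 9: <C=(-1 - 2), E=∅, A=∅, R=[app :: mulL(2)]>
step 10: <C=-1, E=∅, A=∅, R=[subR :: app :: mulL(2)]>
step 11: <C=2, E=∅, A=∅, R=[subL(-1) :: app :: mulL(2)]>
step 12: <C=(λq. ((λu. -4) q)), E=∅, A=[-3], R=[mulL(2)]>
step 13: <C=((λu. -4) q), E={q↦-3}, A=∅, R=[mulL(2)]>
step 14: <C=q, E={q↦-3}, A=∅, R=[app :: mulL(2)]>
step 15: <C=(λu. -4), E={q↦-3}, A=[-3], R=[mulL(2)]>
step 16: <C=-4, E={u↦-3, q↦-3}, A=∅, R=[mulL(2)]>
→ final value -8

Answer: -8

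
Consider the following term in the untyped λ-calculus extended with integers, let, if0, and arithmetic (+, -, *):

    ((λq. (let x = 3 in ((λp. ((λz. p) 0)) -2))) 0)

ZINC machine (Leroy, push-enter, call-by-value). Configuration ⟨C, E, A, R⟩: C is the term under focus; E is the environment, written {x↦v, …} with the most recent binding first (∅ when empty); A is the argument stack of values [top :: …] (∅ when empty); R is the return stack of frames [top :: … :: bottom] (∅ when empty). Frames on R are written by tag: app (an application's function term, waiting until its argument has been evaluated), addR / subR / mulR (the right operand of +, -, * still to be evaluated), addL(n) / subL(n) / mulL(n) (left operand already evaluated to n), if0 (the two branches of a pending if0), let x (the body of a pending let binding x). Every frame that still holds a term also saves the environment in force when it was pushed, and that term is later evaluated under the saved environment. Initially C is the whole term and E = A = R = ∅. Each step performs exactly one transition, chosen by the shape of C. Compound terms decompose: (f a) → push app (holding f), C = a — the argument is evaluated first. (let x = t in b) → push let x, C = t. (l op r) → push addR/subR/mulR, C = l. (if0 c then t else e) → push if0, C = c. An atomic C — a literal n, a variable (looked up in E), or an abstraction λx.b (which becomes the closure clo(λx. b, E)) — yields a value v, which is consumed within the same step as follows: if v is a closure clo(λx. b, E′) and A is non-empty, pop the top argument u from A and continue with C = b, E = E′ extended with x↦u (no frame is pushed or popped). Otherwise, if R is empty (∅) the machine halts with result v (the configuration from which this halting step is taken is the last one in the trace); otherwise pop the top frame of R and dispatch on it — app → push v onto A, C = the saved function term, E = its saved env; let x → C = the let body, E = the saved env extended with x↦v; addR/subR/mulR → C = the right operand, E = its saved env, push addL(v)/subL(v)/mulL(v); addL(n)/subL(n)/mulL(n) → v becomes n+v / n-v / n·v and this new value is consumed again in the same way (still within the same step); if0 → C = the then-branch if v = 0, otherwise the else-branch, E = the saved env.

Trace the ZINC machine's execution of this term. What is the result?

Answer: -2

Execution trace:
[0] <C=((λq. (let x = 3 in ((λp. ((λz. p) 0)) -2))) 0), E=∅, A=∅, R=∅>
[1] <C=0, E=∅, A=∅, R=[app]>
[2] <C=(λq. (let x = 3 in ((λp. ((λz. p) 0)) -2))), E=∅, A=[0], R=∅>
[3] <C=(let x = 3 in ((λp. ((λz. p) 0)) -2)), E={q↦0}, A=∅, R=∅>
[4] <C=3, E={q↦0}, A=∅, R=[let x]>
[5] <C=((λp. ((λz. p) 0)) -2), E={x↦3, q↦0}, A=∅, R=∅>
[6] <C=-2, E={x↦3, q↦0}, A=∅, R=[app]>
[7] <C=(λp. ((λz. p) 0)), E={x↦3, q↦0}, A=[-2], R=∅>
[8] <C=((λz. p) 0), E={p↦-2, x↦3, q↦0}, A=∅, R=∅>
[9] <C=0, E={p↦-2, x↦3, q↦0}, A=∅, R=[app]>
[10] <C=(λz. p), E={p↦-2, x↦3, q↦0}, A=[0], R=∅>
[11] <C=p, E={z↦0, p↦-2, x↦3, q↦0}, A=∅, R=∅>
→ final value -2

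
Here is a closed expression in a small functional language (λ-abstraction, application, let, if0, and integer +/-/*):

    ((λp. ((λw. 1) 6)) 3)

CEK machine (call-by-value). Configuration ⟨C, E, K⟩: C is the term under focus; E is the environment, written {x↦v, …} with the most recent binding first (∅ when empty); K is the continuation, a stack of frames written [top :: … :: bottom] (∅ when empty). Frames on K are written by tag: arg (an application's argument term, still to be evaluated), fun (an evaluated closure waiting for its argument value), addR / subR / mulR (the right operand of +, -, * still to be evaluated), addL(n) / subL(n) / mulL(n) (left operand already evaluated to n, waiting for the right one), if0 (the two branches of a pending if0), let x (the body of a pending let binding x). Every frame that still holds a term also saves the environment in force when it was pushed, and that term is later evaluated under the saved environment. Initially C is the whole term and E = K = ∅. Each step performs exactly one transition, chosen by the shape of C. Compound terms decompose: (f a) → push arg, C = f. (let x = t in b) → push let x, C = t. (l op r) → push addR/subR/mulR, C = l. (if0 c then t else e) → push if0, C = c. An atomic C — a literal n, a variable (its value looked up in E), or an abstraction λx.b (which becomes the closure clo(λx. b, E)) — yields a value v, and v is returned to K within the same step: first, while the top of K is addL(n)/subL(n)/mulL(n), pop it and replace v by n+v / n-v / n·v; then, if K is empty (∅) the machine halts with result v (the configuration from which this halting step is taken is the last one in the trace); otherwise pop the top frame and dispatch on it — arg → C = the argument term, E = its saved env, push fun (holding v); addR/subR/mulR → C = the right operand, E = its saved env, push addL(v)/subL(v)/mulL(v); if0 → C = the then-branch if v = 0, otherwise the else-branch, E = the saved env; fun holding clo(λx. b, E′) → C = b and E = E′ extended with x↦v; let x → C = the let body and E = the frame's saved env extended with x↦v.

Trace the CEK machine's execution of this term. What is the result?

Answer: 1

Derivation:
t=0: <C=((λp. ((λw. 1) 6)) 3), E=∅, K=∅>
t=1: <C=(λp. ((λw. 1) 6)), E=∅, K=[arg]>
t=2: <C=3, E=∅, K=[fun]>
t=3: <C=((λw. 1) 6), E={p↦3}, K=∅>
t=4: <C=(λw. 1), E={p↦3}, K=[arg]>
t=5: <C=6, E={p↦3}, K=[fun]>
t=6: <C=1, E={w↦6, p↦3}, K=∅>
→ final value 1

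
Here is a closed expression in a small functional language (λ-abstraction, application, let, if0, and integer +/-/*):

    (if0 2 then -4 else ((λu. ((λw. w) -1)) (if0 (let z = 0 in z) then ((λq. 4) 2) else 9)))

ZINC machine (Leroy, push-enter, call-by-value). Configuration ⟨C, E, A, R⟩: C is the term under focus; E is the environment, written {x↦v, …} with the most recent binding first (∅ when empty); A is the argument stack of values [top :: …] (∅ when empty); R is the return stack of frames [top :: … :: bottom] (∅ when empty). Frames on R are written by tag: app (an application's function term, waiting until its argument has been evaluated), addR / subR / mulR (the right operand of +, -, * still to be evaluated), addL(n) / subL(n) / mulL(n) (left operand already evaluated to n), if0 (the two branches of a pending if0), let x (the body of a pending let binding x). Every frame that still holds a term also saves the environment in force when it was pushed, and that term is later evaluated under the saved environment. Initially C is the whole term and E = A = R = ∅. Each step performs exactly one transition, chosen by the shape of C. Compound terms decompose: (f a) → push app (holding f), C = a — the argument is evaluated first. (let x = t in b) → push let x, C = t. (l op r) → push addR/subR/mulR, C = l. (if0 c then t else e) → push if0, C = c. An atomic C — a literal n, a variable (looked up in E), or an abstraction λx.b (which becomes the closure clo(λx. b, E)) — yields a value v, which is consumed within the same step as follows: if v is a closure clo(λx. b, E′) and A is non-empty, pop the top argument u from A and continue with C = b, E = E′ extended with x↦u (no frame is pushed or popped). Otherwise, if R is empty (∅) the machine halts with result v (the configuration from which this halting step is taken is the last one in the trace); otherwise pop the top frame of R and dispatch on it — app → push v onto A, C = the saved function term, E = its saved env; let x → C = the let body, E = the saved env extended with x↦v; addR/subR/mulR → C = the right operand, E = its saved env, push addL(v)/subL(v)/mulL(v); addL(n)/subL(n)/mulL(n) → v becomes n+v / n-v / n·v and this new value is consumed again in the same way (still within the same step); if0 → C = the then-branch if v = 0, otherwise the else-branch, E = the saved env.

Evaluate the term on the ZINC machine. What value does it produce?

Answer: -1

Machine steps:
t=0: ⟨C=(if0 2 then -4 else ((λu. ((λw. w) -1)) (if0 (let z = 0 in z) then ((λq. 4) 2) else 9))); E=∅; A=∅; R=∅⟩
t=1: ⟨C=2; E=∅; A=∅; R=[if0]⟩
t=2: ⟨C=((λu. ((λw. w) -1)) (if0 (let z = 0 in z) then ((λq. 4) 2) else 9)); E=∅; A=∅; R=∅⟩
t=3: ⟨C=(if0 (let z = 0 in z) then ((λq. 4) 2) else 9); E=∅; A=∅; R=[app]⟩
t=4: ⟨C=(let z = 0 in z); E=∅; A=∅; R=[if0 :: app]⟩
t=5: ⟨C=0; E=∅; A=∅; R=[let z :: if0 :: app]⟩
t=6: ⟨C=z; E={z↦0}; A=∅; R=[if0 :: app]⟩
t=7: ⟨C=((λq. 4) 2); E=∅; A=∅; R=[app]⟩
t=8: ⟨C=2; E=∅; A=∅; R=[app :: app]⟩
t=9: ⟨C=(λq. 4); E=∅; A=[2]; R=[app]⟩
t=10: ⟨C=4; E={q↦2}; A=∅; R=[app]⟩
t=11: ⟨C=(λu. ((λw. w) -1)); E=∅; A=[4]; R=∅⟩
t=12: ⟨C=((λw. w) -1); E={u↦4}; A=∅; R=∅⟩
t=13: ⟨C=-1; E={u↦4}; A=∅; R=[app]⟩
t=14: ⟨C=(λw. w); E={u↦4}; A=[-1]; R=∅⟩
t=15: ⟨C=w; E={w↦-1, u↦4}; A=∅; R=∅⟩
→ final value -1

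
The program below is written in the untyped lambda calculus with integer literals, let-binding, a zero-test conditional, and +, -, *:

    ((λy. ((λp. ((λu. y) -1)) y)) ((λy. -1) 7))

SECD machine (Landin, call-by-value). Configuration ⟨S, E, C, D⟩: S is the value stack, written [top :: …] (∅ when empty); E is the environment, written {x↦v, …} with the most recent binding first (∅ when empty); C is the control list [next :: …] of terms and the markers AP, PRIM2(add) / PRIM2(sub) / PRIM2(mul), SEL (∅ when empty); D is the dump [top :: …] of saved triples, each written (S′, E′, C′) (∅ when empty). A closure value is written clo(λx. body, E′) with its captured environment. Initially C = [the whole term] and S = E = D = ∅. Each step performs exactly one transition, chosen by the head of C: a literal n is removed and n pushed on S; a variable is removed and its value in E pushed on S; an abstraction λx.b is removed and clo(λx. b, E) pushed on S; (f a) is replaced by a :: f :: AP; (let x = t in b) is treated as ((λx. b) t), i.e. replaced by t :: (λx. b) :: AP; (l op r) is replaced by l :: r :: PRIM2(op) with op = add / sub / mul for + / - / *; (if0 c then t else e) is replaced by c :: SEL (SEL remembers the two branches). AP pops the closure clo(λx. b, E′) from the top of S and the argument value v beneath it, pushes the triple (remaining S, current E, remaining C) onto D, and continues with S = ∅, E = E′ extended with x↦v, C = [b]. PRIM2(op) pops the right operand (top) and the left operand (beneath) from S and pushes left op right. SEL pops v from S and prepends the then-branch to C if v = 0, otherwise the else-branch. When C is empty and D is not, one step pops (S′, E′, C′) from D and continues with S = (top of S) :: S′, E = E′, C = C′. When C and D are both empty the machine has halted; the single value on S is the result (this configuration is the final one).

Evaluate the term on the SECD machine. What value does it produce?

t=0: ⟨S=∅; E=∅; C=[((λy. ((λp. ((λu. y) -1)) y)) ((λy. -1) 7))]; D=∅⟩
t=1: ⟨S=∅; E=∅; C=[((λy. -1) 7) :: (λy. ((λp. ((λu. y) -1)) y)) :: AP]; D=∅⟩
t=2: ⟨S=∅; E=∅; C=[7 :: (λy. -1) :: AP :: (λy. ((λp. ((λu. y) -1)) y)) :: AP]; D=∅⟩
t=3: ⟨S=[7]; E=∅; C=[(λy. -1) :: AP :: (λy. ((λp. ((λu. y) -1)) y)) :: AP]; D=∅⟩
t=4: ⟨S=[clo(λy. -1, ∅) :: 7]; E=∅; C=[AP :: (λy. ((λp. ((λu. y) -1)) y)) :: AP]; D=∅⟩
t=5: ⟨S=∅; E={y↦7}; C=[-1]; D=[(∅, ∅, [(λy. ((λp. ((λu. y) -1)) y)) :: AP])]⟩
t=6: ⟨S=[-1]; E={y↦7}; C=∅; D=[(∅, ∅, [(λy. ((λp. ((λu. y) -1)) y)) :: AP])]⟩
t=7: ⟨S=[-1]; E=∅; C=[(λy. ((λp. ((λu. y) -1)) y)) :: AP]; D=∅⟩
t=8: ⟨S=[clo(λy. ((λp. ((λu. y) -1)) y), ∅) :: -1]; E=∅; C=[AP]; D=∅⟩
t=9: ⟨S=∅; E={y↦-1}; C=[((λp. ((λu. y) -1)) y)]; D=[(∅, ∅, ∅)]⟩
t=10: ⟨S=∅; E={y↦-1}; C=[y :: (λp. ((λu. y) -1)) :: AP]; D=[(∅, ∅, ∅)]⟩
t=11: ⟨S=[-1]; E={y↦-1}; C=[(λp. ((λu. y) -1)) :: AP]; D=[(∅, ∅, ∅)]⟩
t=12: ⟨S=[clo(λp. ((λu. y) -1), {y↦-1}) :: -1]; E={y↦-1}; C=[AP]; D=[(∅, ∅, ∅)]⟩
t=13: ⟨S=∅; E={p↦-1, y↦-1}; C=[((λu. y) -1)]; D=[(∅, {y↦-1}, ∅) :: (∅, ∅, ∅)]⟩
t=14: ⟨S=∅; E={p↦-1, y↦-1}; C=[-1 :: (λu. y) :: AP]; D=[(∅, {y↦-1}, ∅) :: (∅, ∅, ∅)]⟩
t=15: ⟨S=[-1]; E={p↦-1, y↦-1}; C=[(λu. y) :: AP]; D=[(∅, {y↦-1}, ∅) :: (∅, ∅, ∅)]⟩
t=16: ⟨S=[clo(λu. y, {p↦-1, y↦-1}) :: -1]; E={p↦-1, y↦-1}; C=[AP]; D=[(∅, {y↦-1}, ∅) :: (∅, ∅, ∅)]⟩
t=17: ⟨S=∅; E={u↦-1, p↦-1, y↦-1}; C=[y]; D=[(∅, {p↦-1, y↦-1}, ∅) :: (∅, {y↦-1}, ∅) :: (∅, ∅, ∅)]⟩
t=18: ⟨S=[-1]; E={u↦-1, p↦-1, y↦-1}; C=∅; D=[(∅, {p↦-1, y↦-1}, ∅) :: (∅, {y↦-1}, ∅) :: (∅, ∅, ∅)]⟩
t=19: ⟨S=[-1]; E={p↦-1, y↦-1}; C=∅; D=[(∅, {y↦-1}, ∅) :: (∅, ∅, ∅)]⟩
t=20: ⟨S=[-1]; E={y↦-1}; C=∅; D=[(∅, ∅, ∅)]⟩
t=21: ⟨S=[-1]; E=∅; C=∅; D=∅⟩
→ final value -1

Answer: -1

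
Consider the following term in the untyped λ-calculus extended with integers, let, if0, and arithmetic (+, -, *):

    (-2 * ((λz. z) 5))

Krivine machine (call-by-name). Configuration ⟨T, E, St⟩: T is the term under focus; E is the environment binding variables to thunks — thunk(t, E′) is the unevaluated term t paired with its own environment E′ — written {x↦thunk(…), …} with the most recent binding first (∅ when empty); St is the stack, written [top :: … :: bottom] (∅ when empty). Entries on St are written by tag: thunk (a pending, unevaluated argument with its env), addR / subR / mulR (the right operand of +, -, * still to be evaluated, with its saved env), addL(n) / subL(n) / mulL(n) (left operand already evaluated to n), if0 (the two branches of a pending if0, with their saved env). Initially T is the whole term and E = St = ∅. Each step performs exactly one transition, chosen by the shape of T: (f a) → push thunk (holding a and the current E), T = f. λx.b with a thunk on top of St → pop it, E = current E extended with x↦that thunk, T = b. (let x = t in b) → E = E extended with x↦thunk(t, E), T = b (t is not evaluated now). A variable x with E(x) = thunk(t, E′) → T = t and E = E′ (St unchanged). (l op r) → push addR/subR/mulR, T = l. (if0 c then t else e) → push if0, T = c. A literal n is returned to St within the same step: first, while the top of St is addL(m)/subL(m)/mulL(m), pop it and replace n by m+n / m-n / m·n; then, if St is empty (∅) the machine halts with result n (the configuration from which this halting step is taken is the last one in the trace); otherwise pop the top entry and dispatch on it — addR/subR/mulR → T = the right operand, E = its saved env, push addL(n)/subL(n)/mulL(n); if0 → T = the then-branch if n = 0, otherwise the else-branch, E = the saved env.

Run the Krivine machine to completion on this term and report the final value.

Answer: -10

Machine steps:
step 0: ⟨T=(-2 * ((λz. z) 5)); E=∅; St=∅⟩
step 1: ⟨T=-2; E=∅; St=[mulR]⟩
step 2: ⟨T=((λz. z) 5); E=∅; St=[mulL(-2)]⟩
step 3: ⟨T=(λz. z); E=∅; St=[thunk :: mulL(-2)]⟩
step 4: ⟨T=z; E={z↦thunk(5, ∅)}; St=[mulL(-2)]⟩
step 5: ⟨T=5; E=∅; St=[mulL(-2)]⟩
→ final value -10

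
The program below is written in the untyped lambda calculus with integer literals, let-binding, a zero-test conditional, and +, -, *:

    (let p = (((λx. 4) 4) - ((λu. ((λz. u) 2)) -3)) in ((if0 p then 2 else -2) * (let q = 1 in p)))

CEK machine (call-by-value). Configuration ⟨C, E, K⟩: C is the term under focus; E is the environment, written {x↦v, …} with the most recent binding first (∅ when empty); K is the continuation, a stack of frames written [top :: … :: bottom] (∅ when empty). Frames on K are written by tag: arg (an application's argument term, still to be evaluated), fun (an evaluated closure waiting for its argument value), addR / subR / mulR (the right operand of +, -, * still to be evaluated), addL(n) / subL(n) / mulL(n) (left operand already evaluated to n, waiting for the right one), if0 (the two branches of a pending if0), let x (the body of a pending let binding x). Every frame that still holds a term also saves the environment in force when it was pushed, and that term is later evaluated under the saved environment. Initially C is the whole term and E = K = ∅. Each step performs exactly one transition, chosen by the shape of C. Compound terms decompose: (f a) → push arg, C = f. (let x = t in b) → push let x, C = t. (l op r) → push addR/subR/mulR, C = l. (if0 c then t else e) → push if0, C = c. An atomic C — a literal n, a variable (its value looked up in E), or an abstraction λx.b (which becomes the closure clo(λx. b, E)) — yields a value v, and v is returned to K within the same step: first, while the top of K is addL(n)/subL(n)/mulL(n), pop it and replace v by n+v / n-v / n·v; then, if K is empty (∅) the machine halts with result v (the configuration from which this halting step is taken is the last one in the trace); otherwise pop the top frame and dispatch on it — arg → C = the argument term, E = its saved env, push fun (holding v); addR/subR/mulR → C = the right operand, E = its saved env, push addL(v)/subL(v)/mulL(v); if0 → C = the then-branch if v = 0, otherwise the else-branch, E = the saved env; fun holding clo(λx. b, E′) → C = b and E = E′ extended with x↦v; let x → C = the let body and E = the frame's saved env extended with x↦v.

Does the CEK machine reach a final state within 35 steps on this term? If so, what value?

[0] [C=(let p = (((λx. 4) 4) - ((λu. ((λz. u) 2)) -3)) in ((if0 p then 2 else -2) * (let q = 1 in p))) | E=∅ | K=∅]
[1] [C=(((λx. 4) 4) - ((λu. ((λz. u) 2)) -3)) | E=∅ | K=[let p]]
[2] [C=((λx. 4) 4) | E=∅ | K=[subR :: let p]]
[3] [C=(λx. 4) | E=∅ | K=[arg :: subR :: let p]]
[4] [C=4 | E=∅ | K=[fun :: subR :: let p]]
[5] [C=4 | E={x↦4} | K=[subR :: let p]]
[6] [C=((λu. ((λz. u) 2)) -3) | E=∅ | K=[subL(4) :: let p]]
[7] [C=(λu. ((λz. u) 2)) | E=∅ | K=[arg :: subL(4) :: let p]]
[8] [C=-3 | E=∅ | K=[fun :: subL(4) :: let p]]
[9] [C=((λz. u) 2) | E={u↦-3} | K=[subL(4) :: let p]]
[10] [C=(λz. u) | E={u↦-3} | K=[arg :: subL(4) :: let p]]
[11] [C=2 | E={u↦-3} | K=[fun :: subL(4) :: let p]]
[12] [C=u | E={z↦2, u↦-3} | K=[subL(4) :: let p]]
[13] [C=((if0 p then 2 else -2) * (let q = 1 in p)) | E={p↦7} | K=∅]
[14] [C=(if0 p then 2 else -2) | E={p↦7} | K=[mulR]]
[15] [C=p | E={p↦7} | K=[if0 :: mulR]]
[16] [C=-2 | E={p↦7} | K=[mulR]]
[17] [C=(let q = 1 in p) | E={p↦7} | K=[mulL(-2)]]
[18] [C=1 | E={p↦7} | K=[let q :: mulL(-2)]]
[19] [C=p | E={q↦1, p↦7} | K=[mulL(-2)]]
→ final value -14

Answer: -14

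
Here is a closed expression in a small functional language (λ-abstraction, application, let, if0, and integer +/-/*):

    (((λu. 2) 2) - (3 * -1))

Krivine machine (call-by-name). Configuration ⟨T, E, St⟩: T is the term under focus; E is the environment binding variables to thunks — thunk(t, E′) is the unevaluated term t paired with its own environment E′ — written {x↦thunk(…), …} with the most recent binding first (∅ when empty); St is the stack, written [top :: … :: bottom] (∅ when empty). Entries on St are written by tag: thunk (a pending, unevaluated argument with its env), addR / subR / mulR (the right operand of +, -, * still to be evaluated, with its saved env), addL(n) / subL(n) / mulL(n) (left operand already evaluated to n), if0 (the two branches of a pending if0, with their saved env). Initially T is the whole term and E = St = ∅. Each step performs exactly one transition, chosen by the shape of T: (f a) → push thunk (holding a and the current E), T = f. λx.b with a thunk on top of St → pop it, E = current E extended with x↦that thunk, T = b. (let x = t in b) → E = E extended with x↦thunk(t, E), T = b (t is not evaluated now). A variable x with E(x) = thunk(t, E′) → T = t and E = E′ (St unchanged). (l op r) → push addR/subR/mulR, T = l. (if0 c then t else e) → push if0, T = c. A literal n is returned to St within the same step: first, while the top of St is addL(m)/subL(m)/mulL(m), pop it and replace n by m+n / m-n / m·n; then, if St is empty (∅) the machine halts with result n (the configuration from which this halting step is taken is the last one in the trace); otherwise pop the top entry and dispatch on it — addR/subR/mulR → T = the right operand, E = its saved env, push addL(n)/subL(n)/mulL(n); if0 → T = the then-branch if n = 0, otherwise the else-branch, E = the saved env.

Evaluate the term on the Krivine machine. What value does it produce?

Answer: 5

Machine steps:
0. <T=(((λu. 2) 2) - (3 * -1)), E=∅, St=∅>
1. <T=((λu. 2) 2), E=∅, St=[subR]>
2. <T=(λu. 2), E=∅, St=[thunk :: subR]>
3. <T=2, E={u↦thunk(2, ∅)}, St=[subR]>
4. <T=(3 * -1), E=∅, St=[subL(2)]>
5. <T=3, E=∅, St=[mulR :: subL(2)]>
6. <T=-1, E=∅, St=[mulL(3) :: subL(2)]>
→ final value 5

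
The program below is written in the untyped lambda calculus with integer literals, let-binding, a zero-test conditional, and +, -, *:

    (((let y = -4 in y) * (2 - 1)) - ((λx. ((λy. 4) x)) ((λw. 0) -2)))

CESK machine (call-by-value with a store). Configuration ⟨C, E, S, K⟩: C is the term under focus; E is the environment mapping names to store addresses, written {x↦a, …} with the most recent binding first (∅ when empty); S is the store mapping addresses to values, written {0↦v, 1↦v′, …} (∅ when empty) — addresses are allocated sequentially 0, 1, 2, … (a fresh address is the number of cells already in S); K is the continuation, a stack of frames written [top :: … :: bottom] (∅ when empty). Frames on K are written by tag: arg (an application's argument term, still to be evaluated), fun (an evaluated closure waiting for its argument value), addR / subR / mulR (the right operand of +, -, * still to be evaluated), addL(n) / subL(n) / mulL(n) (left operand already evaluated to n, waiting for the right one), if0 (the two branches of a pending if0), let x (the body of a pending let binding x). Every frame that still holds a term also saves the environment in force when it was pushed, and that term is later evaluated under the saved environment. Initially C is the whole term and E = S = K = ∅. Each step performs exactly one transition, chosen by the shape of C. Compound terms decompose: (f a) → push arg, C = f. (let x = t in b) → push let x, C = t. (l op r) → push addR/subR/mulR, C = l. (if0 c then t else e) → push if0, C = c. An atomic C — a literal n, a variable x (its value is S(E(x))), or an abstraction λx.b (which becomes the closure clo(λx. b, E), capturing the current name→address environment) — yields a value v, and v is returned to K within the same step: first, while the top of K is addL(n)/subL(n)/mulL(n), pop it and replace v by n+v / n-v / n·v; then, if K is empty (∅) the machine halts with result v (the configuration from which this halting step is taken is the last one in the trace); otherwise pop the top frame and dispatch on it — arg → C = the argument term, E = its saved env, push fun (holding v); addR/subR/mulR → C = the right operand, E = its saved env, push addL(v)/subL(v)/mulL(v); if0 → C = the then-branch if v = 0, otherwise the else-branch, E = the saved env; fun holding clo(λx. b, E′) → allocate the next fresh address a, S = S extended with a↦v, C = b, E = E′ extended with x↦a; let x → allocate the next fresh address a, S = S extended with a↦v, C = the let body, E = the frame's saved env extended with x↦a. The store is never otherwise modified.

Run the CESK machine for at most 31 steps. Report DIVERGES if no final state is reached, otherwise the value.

Answer: -8

Machine steps:
0. ⟨C=(((let y = -4 in y) * (2 - 1)) - ((λx. ((λy. 4) x)) ((λw. 0) -2))); E=∅; S=∅; K=∅⟩
1. ⟨C=((let y = -4 in y) * (2 - 1)); E=∅; S=∅; K=[subR]⟩
2. ⟨C=(let y = -4 in y); E=∅; S=∅; K=[mulR :: subR]⟩
3. ⟨C=-4; E=∅; S=∅; K=[let y :: mulR :: subR]⟩
4. ⟨C=y; E={y↦0}; S={0↦-4}; K=[mulR :: subR]⟩
5. ⟨C=(2 - 1); E=∅; S={0↦-4}; K=[mulL(-4) :: subR]⟩
6. ⟨C=2; E=∅; S={0↦-4}; K=[subR :: mulL(-4) :: subR]⟩
7. ⟨C=1; E=∅; S={0↦-4}; K=[subL(2) :: mulL(-4) :: subR]⟩
8. ⟨C=((λx. ((λy. 4) x)) ((λw. 0) -2)); E=∅; S={0↦-4}; K=[subL(-4)]⟩
9. ⟨C=(λx. ((λy. 4) x)); E=∅; S={0↦-4}; K=[arg :: subL(-4)]⟩
10. ⟨C=((λw. 0) -2); E=∅; S={0↦-4}; K=[fun :: subL(-4)]⟩
11. ⟨C=(λw. 0); E=∅; S={0↦-4}; K=[arg :: fun :: subL(-4)]⟩
12. ⟨C=-2; E=∅; S={0↦-4}; K=[fun :: fun :: subL(-4)]⟩
13. ⟨C=0; E={w↦1}; S={0↦-4, 1↦-2}; K=[fun :: subL(-4)]⟩
14. ⟨C=((λy. 4) x); E={x↦2}; S={0↦-4, 1↦-2, 2↦0}; K=[subL(-4)]⟩
15. ⟨C=(λy. 4); E={x↦2}; S={0↦-4, 1↦-2, 2↦0}; K=[arg :: subL(-4)]⟩
16. ⟨C=x; E={x↦2}; S={0↦-4, 1↦-2, 2↦0}; K=[fun :: subL(-4)]⟩
17. ⟨C=4; E={y↦3, x↦2}; S={0↦-4, 1↦-2, 2↦0, 3↦0}; K=[subL(-4)]⟩
→ final value -8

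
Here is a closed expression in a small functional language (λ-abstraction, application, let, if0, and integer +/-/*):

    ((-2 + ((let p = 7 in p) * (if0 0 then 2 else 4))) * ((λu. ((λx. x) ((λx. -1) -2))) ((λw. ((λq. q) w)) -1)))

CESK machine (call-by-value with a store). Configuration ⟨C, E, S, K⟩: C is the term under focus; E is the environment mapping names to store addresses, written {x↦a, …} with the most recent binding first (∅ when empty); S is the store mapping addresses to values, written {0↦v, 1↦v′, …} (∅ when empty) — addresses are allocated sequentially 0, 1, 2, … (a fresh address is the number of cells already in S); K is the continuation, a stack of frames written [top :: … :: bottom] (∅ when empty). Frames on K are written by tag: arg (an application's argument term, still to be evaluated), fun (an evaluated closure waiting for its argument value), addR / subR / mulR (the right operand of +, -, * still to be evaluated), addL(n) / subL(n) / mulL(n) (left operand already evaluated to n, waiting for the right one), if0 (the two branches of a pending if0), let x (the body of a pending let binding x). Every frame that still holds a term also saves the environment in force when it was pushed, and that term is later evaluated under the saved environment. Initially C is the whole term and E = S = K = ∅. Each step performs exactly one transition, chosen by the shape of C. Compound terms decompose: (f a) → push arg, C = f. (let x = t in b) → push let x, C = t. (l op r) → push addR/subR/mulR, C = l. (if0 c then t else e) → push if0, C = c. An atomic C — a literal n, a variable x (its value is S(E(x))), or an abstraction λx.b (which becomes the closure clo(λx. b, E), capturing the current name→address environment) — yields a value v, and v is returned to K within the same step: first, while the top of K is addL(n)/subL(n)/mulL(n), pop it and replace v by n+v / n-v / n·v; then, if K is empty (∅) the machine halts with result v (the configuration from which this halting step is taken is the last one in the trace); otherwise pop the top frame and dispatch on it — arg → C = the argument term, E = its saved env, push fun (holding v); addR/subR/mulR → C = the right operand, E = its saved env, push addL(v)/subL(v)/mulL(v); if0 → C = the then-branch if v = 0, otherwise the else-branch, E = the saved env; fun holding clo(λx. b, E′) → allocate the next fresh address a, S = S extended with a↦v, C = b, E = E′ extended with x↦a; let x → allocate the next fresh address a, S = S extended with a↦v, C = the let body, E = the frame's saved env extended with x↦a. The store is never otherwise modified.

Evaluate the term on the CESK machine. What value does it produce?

0. [C=((-2 + ((let p = 7 in p) * (if0 0 then 2 else 4))) * ((λu. ((λx. x) ((λx. -1) -2))) ((λw. ((λq. q) w)) -1))) | E=∅ | S=∅ | K=∅]
1. [C=(-2 + ((let p = 7 in p) * (if0 0 then 2 else 4))) | E=∅ | S=∅ | K=[mulR]]
2. [C=-2 | E=∅ | S=∅ | K=[addR :: mulR]]
3. [C=((let p = 7 in p) * (if0 0 then 2 else 4)) | E=∅ | S=∅ | K=[addL(-2) :: mulR]]
4. [C=(let p = 7 in p) | E=∅ | S=∅ | K=[mulR :: addL(-2) :: mulR]]
5. [C=7 | E=∅ | S=∅ | K=[let p :: mulR :: addL(-2) :: mulR]]
6. [C=p | E={p↦0} | S={0↦7} | K=[mulR :: addL(-2) :: mulR]]
7. [C=(if0 0 then 2 else 4) | E=∅ | S={0↦7} | K=[mulL(7) :: addL(-2) :: mulR]]
8. [C=0 | E=∅ | S={0↦7} | K=[if0 :: mulL(7) :: addL(-2) :: mulR]]
9. [C=2 | E=∅ | S={0↦7} | K=[mulL(7) :: addL(-2) :: mulR]]
10. [C=((λu. ((λx. x) ((λx. -1) -2))) ((λw. ((λq. q) w)) -1)) | E=∅ | S={0↦7} | K=[mulL(12)]]
11. [C=(λu. ((λx. x) ((λx. -1) -2))) | E=∅ | S={0↦7} | K=[arg :: mulL(12)]]
12. [C=((λw. ((λq. q) w)) -1) | E=∅ | S={0↦7} | K=[fun :: mulL(12)]]
13. [C=(λw. ((λq. q) w)) | E=∅ | S={0↦7} | K=[arg :: fun :: mulL(12)]]
14. [C=-1 | E=∅ | S={0↦7} | K=[fun :: fun :: mulL(12)]]
15. [C=((λq. q) w) | E={w↦1} | S={0↦7, 1↦-1} | K=[fun :: mulL(12)]]
16. [C=(λq. q) | E={w↦1} | S={0↦7, 1↦-1} | K=[arg :: fun :: mulL(12)]]
17. [C=w | E={w↦1} | S={0↦7, 1↦-1} | K=[fun :: fun :: mulL(12)]]
18. [C=q | E={q↦2, w↦1} | S={0↦7, 1↦-1, 2↦-1} | K=[fun :: mulL(12)]]
19. [C=((λx. x) ((λx. -1) -2)) | E={u↦3} | S={0↦7, 1↦-1, 2↦-1, 3↦-1} | K=[mulL(12)]]
20. [C=(λx. x) | E={u↦3} | S={0↦7, 1↦-1, 2↦-1, 3↦-1} | K=[arg :: mulL(12)]]
21. [C=((λx. -1) -2) | E={u↦3} | S={0↦7, 1↦-1, 2↦-1, 3↦-1} | K=[fun :: mulL(12)]]
22. [C=(λx. -1) | E={u↦3} | S={0↦7, 1↦-1, 2↦-1, 3↦-1} | K=[arg :: fun :: mulL(12)]]
23. [C=-2 | E={u↦3} | S={0↦7, 1↦-1, 2↦-1, 3↦-1} | K=[fun :: fun :: mulL(12)]]
24. [C=-1 | E={x↦4, u↦3} | S={0↦7, 1↦-1, 2↦-1, 3↦-1, 4↦-2} | K=[fun :: mulL(12)]]
25. [C=x | E={x↦5, u↦3} | S={0↦7, 1↦-1, 2↦-1, 3↦-1, 4↦-2, 5↦-1} | K=[mulL(12)]]
→ final value -12

Answer: -12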